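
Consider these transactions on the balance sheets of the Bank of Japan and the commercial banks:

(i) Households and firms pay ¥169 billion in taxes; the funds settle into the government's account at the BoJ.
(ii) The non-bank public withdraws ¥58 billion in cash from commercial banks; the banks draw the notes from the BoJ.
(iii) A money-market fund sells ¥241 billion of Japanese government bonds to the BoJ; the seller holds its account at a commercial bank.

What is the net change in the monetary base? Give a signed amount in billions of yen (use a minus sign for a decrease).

Government account inflow ¥169 billion: reserves shift to a non-base liability → −¥169B.
Currency withdrawal ¥58 billion: just a shift between currency and reserves — both are base money → 0.
Asset purchase (from non-banks) ¥241 billion: BoJ balance sheet expands → +¥241B.
Net: −169 + 0 + 241 = +¥72 billion.

+¥72 billion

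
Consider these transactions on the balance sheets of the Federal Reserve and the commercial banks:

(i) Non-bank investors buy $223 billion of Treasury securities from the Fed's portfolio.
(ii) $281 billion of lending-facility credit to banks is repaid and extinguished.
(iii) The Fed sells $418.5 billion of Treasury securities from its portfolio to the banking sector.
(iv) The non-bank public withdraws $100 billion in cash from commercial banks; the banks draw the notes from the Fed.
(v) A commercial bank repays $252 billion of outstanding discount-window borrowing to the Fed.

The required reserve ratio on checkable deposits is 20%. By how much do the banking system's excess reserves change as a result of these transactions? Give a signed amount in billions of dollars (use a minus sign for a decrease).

-$1209.9 billion

Asset sale (to non-banks) $223 billion: reserves −$223B, deposits −$223B.
Discount-window repayment $281 billion: reserves −$281B, deposits 0.
OMO sale (to banks) $418.5 billion: reserves −$418.5B, deposits 0.
Currency withdrawal $100 billion: reserves −$100B, deposits −$100B.
Discount-window repayment $252 billion: reserves −$252B, deposits 0.
Totals: Δreserves = −$1274.5B, Δdeposits = −$323B.
Δrequired reserves = 20% × −$323B = −$64.6B.
Δexcess reserves = Δreserves − Δrequired = −$1274.5B − (−$64.6B) = -$1209.9 billion.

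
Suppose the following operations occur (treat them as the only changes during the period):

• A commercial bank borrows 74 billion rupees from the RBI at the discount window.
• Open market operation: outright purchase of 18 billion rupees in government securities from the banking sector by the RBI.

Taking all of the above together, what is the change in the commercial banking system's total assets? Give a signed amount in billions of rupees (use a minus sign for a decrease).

Discount-window loan 74 billion rupees: bank balance sheets expand → +74B.
OMO purchase (from banks) 18 billion rupees: just an asset swap on bank balance sheets → 0.
Net: 74 + 0 = +74 billion.

+74 billion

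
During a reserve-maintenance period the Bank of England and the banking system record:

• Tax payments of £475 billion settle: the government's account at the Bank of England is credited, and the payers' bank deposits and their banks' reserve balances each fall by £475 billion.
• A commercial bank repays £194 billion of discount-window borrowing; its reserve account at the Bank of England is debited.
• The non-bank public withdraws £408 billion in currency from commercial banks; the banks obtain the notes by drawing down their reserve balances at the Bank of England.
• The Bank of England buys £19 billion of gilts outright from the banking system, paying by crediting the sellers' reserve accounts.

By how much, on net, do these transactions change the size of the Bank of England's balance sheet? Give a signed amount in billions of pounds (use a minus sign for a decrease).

Bank of England balance sheet:
  Assets:      Securities +£19B, Loans to banks −£194B
  Liabilities: Bank reserves −£1058B, Currency in circulation +£408B, Government deposits +£475B
Commercial banking system:
  Assets:      Reserves at CB −£1058B, Securities −£19B
  Liabilities: Checkable deposits −£883B, Borrowings from CB −£194B
Change in total Bank of England assets = -£175 billion.

-£175 billion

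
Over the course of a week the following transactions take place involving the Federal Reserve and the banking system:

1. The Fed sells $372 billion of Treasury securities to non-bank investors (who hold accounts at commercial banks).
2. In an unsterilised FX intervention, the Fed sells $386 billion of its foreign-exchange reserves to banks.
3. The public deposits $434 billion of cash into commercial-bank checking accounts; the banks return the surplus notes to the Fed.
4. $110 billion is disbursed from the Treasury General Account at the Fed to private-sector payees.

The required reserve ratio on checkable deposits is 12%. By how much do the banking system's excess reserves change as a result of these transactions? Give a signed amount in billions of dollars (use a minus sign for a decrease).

Asset sale (to non-banks) $372 billion: reserves −$372B, deposits −$372B.
FX sale $386 billion: reserves −$386B, deposits 0.
Currency deposit $434 billion: reserves +$434B, deposits +$434B.
Government spending $110 billion: reserves +$110B, deposits +$110B.
Totals: Δreserves = −$214B, Δdeposits = +$172B.
Δrequired reserves = 12% × +$172B = +$20.64B.
Δexcess reserves = Δreserves − Δrequired = −$214B − (+$20.64B) = -$234.64 billion.

-$234.64 billion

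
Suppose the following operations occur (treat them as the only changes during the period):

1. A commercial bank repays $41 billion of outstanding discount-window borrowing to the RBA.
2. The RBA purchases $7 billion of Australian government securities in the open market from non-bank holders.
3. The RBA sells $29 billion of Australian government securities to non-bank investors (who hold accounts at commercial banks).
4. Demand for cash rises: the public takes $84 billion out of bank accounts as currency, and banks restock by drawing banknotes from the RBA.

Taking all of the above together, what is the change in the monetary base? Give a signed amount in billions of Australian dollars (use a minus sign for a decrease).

RBA balance sheet:
  Assets:      Securities −$22B, Loans to banks −$41B
  Liabilities: Bank reserves −$147B, Currency in circulation +$84B
Monetary base = currency + reserves: +$84B + (−$147B) = -$63 billion.

-$63 billion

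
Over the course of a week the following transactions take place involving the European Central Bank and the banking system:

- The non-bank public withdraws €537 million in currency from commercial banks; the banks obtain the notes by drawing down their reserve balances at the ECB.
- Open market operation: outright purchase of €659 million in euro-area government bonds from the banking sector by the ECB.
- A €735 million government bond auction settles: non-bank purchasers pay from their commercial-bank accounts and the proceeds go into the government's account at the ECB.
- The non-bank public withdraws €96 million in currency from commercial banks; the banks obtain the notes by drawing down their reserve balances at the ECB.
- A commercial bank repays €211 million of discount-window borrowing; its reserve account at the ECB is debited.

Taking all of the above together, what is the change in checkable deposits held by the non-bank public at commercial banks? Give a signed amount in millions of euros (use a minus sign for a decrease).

Currency withdrawal €537 million: non-bank counterparties' bank balances fall → −€537M.
OMO purchase (from banks) €659 million: the counterparty is a bank, so public deposits are unchanged → 0.
Government account inflow €735 million: non-bank counterparties' bank balances fall → −€735M.
Currency withdrawal €96 million: non-bank counterparties' bank balances fall → −€96M.
Discount-window repayment €211 million: the counterparty is a bank, so public deposits are unchanged → 0.
Net: −537 + 0 − 735 − 96 + 0 = -€1368 million.

-€1368 million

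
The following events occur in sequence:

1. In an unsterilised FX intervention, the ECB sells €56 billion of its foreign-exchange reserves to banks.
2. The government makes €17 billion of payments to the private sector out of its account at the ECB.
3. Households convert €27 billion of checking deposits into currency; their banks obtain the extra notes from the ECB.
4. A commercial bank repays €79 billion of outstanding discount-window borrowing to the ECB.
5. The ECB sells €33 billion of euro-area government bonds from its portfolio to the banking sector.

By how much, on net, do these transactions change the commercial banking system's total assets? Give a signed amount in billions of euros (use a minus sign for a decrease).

-€89 billion

FX sale €56 billion: just an asset swap on bank balance sheets → 0.
Government spending €17 billion: bank balance sheets expand → +€17B.
Currency withdrawal €27 billion: bank balance sheets shrink → −€27B.
Discount-window repayment €79 billion: bank balance sheets shrink → −€79B.
OMO sale (to banks) €33 billion: just an asset swap on bank balance sheets → 0.
Net: 0 + 17 − 27 − 79 + 0 = -€89 billion.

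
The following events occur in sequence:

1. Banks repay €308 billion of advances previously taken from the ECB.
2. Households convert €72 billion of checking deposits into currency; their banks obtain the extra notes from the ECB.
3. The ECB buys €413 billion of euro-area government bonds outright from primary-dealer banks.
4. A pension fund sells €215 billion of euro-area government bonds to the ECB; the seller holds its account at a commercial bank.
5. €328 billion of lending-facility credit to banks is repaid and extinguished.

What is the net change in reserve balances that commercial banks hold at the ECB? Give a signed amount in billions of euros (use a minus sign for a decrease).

-€80 billion

ECB balance sheet:
  Assets:      Securities +€628B, Loans to banks −€636B
  Liabilities: Bank reserves −€80B, Currency in circulation +€72B
Commercial banking system:
  Assets:      Reserves at CB −€80B, Securities −€413B
  Liabilities: Checkable deposits +€143B, Borrowings from CB −€636B
So the change in reserve balances that commercial banks hold at the ECB is -€80 billion.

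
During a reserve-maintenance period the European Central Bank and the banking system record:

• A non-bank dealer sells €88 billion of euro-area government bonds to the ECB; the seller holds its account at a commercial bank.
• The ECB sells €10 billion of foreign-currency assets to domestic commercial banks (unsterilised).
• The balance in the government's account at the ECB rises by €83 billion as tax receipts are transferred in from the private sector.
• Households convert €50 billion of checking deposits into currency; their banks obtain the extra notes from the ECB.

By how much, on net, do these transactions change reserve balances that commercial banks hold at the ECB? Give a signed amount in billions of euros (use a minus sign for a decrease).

Asset purchase (from non-banks) €88 billion: the ECB pays by crediting reserve accounts → +€88B.
FX sale €10 billion: the buying banks pay out of their reserve balances → −€10B.
Government account inflow €83 billion: funds move from bank reserves into the government account → −€83B.
Currency withdrawal €50 billion: banks swap reserves for currency → −€50B.
Net: 88 − 10 − 83 − 50 = -€55 billion.

-€55 billion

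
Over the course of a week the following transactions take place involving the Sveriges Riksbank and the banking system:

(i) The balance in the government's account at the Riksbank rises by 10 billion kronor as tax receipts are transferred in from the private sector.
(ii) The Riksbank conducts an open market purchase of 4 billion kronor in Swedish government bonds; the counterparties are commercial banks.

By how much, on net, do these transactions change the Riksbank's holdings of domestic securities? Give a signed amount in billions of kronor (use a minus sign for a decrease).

Government account inflow 10 billion kronor: the Riksbank's securities portfolio is untouched → 0.
OMO purchase (from banks) 4 billion kronor: securities added to the Riksbank's portfolio → +4B.
Net: 0 + 4 = +4 billion.

+4 billion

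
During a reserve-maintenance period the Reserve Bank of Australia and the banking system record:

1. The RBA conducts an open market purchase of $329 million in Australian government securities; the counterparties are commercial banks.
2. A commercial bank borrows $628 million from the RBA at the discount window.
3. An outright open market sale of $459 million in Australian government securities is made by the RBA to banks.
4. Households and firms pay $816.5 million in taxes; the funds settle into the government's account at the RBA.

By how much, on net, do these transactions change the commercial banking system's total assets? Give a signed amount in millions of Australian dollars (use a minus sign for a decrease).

RBA balance sheet:
  Assets:      Securities −$130M, Loans to banks +$628M
  Liabilities: Bank reserves −$318.5M, Government deposits +$816.5M
Commercial banking system:
  Assets:      Reserves at CB −$318.5M, Securities +$130M
  Liabilities: Checkable deposits −$816.5M, Borrowings from CB +$628M
Change in total bank assets = -$188.5 million.

-$188.5 million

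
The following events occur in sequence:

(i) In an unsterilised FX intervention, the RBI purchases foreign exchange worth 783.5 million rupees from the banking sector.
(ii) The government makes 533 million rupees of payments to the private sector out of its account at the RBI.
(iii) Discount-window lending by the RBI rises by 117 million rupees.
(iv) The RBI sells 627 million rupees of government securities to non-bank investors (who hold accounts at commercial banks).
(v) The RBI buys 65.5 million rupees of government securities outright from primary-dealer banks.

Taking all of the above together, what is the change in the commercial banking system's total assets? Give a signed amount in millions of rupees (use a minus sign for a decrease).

FX purchase 783.5 million rupees: just an asset swap on bank balance sheets → 0.
Government spending 533 million rupees: bank balance sheets expand → +533M.
Discount-window loan 117 million rupees: bank balance sheets expand → +117M.
Asset sale (to non-banks) 627 million rupees: bank balance sheets shrink → −627M.
OMO purchase (from banks) 65.5 million rupees: just an asset swap on bank balance sheets → 0.
Net: 0 + 533 + 117 − 627 + 0 = +23 million.

+23 million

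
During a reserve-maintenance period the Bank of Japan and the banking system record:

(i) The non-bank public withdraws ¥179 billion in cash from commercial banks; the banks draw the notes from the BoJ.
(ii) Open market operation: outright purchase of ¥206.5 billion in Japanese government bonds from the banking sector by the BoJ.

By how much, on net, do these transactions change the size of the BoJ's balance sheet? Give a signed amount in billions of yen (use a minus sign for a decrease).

+¥206.5 billion

BoJ balance sheet:
  Assets:      Securities +¥206.5B
  Liabilities: Bank reserves +¥27.5B, Currency in circulation +¥179B
Commercial banking system:
  Assets:      Reserves at CB +¥27.5B, Securities −¥206.5B
  Liabilities: Checkable deposits −¥179B
Change in total BoJ assets = +¥206.5 billion.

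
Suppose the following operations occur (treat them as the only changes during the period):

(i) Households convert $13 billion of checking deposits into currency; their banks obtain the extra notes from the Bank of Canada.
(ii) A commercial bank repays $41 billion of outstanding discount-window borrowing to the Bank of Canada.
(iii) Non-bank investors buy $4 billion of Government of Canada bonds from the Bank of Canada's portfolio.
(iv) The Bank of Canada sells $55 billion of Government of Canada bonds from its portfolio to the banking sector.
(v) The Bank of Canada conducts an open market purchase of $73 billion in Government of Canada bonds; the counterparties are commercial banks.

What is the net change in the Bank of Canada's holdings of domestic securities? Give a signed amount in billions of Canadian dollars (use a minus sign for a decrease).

Bank of Canada balance sheet:
  Assets:      Securities +$14B, Loans to banks −$41B
  Liabilities: Bank reserves −$40B, Currency in circulation +$13B
So the change in the Bank of Canada's holdings of domestic securities is +$14 billion.

+$14 billion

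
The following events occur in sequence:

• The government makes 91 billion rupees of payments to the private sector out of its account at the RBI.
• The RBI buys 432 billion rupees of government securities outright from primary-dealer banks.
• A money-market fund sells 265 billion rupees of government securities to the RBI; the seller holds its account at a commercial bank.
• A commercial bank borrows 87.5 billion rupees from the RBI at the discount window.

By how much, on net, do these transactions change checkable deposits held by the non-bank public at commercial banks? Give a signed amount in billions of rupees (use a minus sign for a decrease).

+356 billion

RBI balance sheet:
  Assets:      Securities +697B, Loans to banks +87.5B
  Liabilities: Bank reserves +875.5B, Government deposits −91B
Commercial banking system:
  Assets:      Reserves at CB +875.5B, Securities −432B
  Liabilities: Checkable deposits +356B, Borrowings from CB +87.5B
So the change in checkable deposits held by the non-bank public at commercial banks is +356 billion.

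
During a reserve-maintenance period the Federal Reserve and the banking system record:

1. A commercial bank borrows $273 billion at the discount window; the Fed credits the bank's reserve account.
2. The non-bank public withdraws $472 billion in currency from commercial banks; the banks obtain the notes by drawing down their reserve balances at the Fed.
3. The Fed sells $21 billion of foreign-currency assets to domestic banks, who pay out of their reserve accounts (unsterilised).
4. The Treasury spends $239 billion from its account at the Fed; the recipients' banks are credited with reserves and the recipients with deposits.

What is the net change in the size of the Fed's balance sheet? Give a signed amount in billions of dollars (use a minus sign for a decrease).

+$252 billion

Fed balance sheet:
  Assets:      Loans to banks +$273B, Foreign assets −$21B
  Liabilities: Bank reserves +$19B, Currency in circulation +$472B, Government deposits −$239B
Change in total Fed assets = +$252 billion.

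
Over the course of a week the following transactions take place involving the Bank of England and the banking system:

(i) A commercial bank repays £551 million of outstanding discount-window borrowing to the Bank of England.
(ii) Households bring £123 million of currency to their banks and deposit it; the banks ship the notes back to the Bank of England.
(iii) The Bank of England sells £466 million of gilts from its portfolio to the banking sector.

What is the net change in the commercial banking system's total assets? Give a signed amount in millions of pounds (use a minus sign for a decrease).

Discount-window repayment £551 million: bank balance sheets shrink → −£551M.
Currency deposit £123 million: bank balance sheets expand → +£123M.
OMO sale (to banks) £466 million: just an asset swap on bank balance sheets → 0.
Net: −551 + 123 + 0 = -£428 million.

-£428 million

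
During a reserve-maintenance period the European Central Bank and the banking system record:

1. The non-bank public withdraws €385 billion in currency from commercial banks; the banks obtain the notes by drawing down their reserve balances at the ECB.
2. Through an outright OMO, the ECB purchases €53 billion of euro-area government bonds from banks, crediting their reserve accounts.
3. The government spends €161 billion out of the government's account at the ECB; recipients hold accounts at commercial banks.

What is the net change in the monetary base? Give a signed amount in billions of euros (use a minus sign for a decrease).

ECB balance sheet:
  Assets:      Securities +€53B
  Liabilities: Bank reserves −€171B, Currency in circulation +€385B, Government deposits −€161B
Monetary base = currency + reserves: +€385B + (−€171B) = +€214 billion.

+€214 billion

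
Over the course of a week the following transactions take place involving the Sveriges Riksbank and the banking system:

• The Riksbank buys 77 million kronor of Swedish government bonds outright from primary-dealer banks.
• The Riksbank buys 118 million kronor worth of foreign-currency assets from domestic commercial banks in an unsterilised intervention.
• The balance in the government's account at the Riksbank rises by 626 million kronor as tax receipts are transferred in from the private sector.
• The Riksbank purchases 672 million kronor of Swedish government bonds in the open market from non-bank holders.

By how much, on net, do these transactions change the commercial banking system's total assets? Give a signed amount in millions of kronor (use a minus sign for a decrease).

+46 million

OMO purchase (from banks) 77 million kronor: just an asset swap on bank balance sheets → 0.
FX purchase 118 million kronor: just an asset swap on bank balance sheets → 0.
Government account inflow 626 million kronor: bank balance sheets shrink → −626M.
Asset purchase (from non-banks) 672 million kronor: bank balance sheets expand → +672M.
Net: 0 + 0 − 626 + 672 = +46 million.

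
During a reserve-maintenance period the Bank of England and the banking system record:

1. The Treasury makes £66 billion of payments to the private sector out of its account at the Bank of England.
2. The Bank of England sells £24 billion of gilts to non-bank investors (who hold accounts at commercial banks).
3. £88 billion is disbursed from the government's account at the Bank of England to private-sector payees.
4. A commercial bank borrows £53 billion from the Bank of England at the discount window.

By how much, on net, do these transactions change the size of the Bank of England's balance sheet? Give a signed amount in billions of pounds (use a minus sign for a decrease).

+£29 billion

Government spending £66 billion: only the composition of liabilities changes → 0.
Asset sale (to non-banks) £24 billion: a Bank of England asset is shed → −£24B.
Government spending £88 billion: only the composition of liabilities changes → 0.
Discount-window loan £53 billion: a Bank of England asset is acquired → +£53B.
Net: 0 − 24 + 0 + 53 = +£29 billion.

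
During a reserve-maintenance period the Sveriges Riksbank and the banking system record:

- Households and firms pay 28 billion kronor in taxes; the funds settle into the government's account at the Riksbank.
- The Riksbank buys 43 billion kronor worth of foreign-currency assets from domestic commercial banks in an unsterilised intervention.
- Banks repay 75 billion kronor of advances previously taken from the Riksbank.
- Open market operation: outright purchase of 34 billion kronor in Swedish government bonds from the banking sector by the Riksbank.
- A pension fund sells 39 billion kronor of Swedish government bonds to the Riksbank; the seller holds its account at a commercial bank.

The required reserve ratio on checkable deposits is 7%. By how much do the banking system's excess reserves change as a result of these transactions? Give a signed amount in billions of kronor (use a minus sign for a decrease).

+12.23 billion

Government account inflow 28 billion kronor: reserves −28B, deposits −28B.
FX purchase 43 billion kronor: reserves +43B, deposits 0.
Discount-window repayment 75 billion kronor: reserves −75B, deposits 0.
OMO purchase (from banks) 34 billion kronor: reserves +34B, deposits 0.
Asset purchase (from non-banks) 39 billion kronor: reserves +39B, deposits +39B.
Totals: Δreserves = +13B, Δdeposits = +11B.
Δrequired reserves = 7% × +11B = +0.77B.
Δexcess reserves = Δreserves − Δrequired = +13B − (+0.77B) = +12.23 billion.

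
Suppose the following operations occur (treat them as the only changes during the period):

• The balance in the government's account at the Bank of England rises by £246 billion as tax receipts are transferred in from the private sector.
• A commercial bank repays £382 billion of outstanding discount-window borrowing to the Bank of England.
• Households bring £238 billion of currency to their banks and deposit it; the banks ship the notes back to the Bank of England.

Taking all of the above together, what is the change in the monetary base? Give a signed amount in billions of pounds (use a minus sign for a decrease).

Bank of England balance sheet:
  Assets:      Loans to banks −£382B
  Liabilities: Bank reserves −£390B, Currency in circulation −£238B, Government deposits +£246B
Monetary base = currency + reserves: −£238B + (−£390B) = -£628 billion.

-£628 billion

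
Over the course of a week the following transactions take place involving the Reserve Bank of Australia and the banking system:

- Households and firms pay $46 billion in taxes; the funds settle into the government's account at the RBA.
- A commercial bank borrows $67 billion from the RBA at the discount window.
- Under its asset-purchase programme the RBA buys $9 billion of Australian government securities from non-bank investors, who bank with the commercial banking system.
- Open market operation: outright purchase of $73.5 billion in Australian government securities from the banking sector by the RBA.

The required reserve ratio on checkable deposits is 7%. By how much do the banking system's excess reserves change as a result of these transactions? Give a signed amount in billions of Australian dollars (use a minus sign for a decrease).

Government account inflow $46 billion: reserves −$46B, deposits −$46B.
Discount-window loan $67 billion: reserves +$67B, deposits 0.
Asset purchase (from non-banks) $9 billion: reserves +$9B, deposits +$9B.
OMO purchase (from banks) $73.5 billion: reserves +$73.5B, deposits 0.
Totals: Δreserves = +$103.5B, Δdeposits = −$37B.
Δrequired reserves = 7% × −$37B = −$2.59B.
Δexcess reserves = Δreserves − Δrequired = +$103.5B − (−$2.59B) = +$106.09 billion.

+$106.09 billion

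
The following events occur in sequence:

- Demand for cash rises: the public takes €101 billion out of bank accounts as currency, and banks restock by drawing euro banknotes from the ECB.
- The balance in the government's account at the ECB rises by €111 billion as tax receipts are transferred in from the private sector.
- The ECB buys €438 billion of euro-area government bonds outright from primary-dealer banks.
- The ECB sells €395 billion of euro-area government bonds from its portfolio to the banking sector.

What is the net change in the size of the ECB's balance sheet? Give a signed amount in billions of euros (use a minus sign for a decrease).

ECB balance sheet:
  Assets:      Securities +€43B
  Liabilities: Bank reserves −€169B, Currency in circulation +€101B, Government deposits +€111B
Change in total ECB assets = +€43 billion.

+€43 billion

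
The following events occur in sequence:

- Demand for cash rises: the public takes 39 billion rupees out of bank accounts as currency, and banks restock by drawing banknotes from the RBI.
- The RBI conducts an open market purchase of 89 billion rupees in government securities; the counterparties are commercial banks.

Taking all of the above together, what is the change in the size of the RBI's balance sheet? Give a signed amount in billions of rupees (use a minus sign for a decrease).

Currency withdrawal 39 billion rupees: only the composition of liabilities changes → 0.
OMO purchase (from banks) 89 billion rupees: an RBI asset is acquired → +89B.
Net: 0 + 89 = +89 billion.

+89 billion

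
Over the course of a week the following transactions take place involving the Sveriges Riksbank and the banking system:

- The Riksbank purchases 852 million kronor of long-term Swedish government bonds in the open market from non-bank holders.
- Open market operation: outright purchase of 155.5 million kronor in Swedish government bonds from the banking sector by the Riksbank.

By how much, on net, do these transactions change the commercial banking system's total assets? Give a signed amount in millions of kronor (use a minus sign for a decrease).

Asset purchase (from non-banks) 852 million kronor: bank balance sheets expand → +852M.
OMO purchase (from banks) 155.5 million kronor: just an asset swap on bank balance sheets → 0.
Net: 852 + 0 = +852 million.

+852 million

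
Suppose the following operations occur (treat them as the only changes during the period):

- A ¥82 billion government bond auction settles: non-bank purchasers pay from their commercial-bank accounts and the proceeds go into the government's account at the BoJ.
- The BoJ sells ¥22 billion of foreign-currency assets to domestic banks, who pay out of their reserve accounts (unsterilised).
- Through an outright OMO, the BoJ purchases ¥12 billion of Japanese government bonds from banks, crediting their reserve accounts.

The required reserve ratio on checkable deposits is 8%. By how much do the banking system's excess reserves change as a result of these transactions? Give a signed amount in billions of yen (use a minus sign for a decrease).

Government account inflow ¥82 billion: reserves −¥82B, deposits −¥82B.
FX sale ¥22 billion: reserves −¥22B, deposits 0.
OMO purchase (from banks) ¥12 billion: reserves +¥12B, deposits 0.
Totals: Δreserves = −¥92B, Δdeposits = −¥82B.
Δrequired reserves = 8% × −¥82B = −¥6.56B.
Δexcess reserves = Δreserves − Δrequired = −¥92B − (−¥6.56B) = -¥85.44 billion.

-¥85.44 billion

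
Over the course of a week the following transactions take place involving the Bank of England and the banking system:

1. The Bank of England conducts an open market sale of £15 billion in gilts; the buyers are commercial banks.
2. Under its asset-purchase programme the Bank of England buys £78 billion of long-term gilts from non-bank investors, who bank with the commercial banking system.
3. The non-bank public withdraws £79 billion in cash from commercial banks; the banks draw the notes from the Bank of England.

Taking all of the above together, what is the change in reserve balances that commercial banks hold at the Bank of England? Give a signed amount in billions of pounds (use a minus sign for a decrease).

-£16 billion

Bank of England balance sheet:
  Assets:      Securities +£63B
  Liabilities: Bank reserves −£16B, Currency in circulation +£79B
Commercial banking system:
  Assets:      Reserves at CB −£16B, Securities +£15B
  Liabilities: Checkable deposits −£1B
So the change in reserve balances that commercial banks hold at the Bank of England is -£16 billion.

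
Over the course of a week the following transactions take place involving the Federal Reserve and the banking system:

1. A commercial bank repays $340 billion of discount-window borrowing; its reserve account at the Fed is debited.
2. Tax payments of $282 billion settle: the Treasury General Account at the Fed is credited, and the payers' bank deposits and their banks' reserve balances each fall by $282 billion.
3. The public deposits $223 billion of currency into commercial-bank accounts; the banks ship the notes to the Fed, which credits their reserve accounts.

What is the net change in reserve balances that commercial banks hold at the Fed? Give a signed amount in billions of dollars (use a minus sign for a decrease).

-$399 billion

Fed balance sheet:
  Assets:      Loans to banks −$340B
  Liabilities: Bank reserves −$399B, Currency in circulation −$223B, Government deposits +$282B
Commercial banking system:
  Assets:      Reserves at CB −$399B
  Liabilities: Checkable deposits −$59B, Borrowings from CB −$340B
So the change in reserve balances that commercial banks hold at the Fed is -$399 billion.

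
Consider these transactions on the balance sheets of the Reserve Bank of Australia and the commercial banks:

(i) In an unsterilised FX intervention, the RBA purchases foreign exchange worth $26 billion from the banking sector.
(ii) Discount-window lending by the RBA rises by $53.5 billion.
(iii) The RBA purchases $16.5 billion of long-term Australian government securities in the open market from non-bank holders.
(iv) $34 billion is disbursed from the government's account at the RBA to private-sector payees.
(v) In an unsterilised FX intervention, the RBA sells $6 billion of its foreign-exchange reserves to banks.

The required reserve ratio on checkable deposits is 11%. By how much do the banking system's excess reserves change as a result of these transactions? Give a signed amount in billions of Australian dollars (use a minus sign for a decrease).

+$118.445 billion

FX purchase $26 billion: reserves +$26B, deposits 0.
Discount-window loan $53.5 billion: reserves +$53.5B, deposits 0.
Asset purchase (from non-banks) $16.5 billion: reserves +$16.5B, deposits +$16.5B.
Government spending $34 billion: reserves +$34B, deposits +$34B.
FX sale $6 billion: reserves −$6B, deposits 0.
Totals: Δreserves = +$124B, Δdeposits = +$50.5B.
Δrequired reserves = 11% × +$50.5B = +$5.555B.
Δexcess reserves = Δreserves − Δrequired = +$124B − (+$5.555B) = +$118.445 billion.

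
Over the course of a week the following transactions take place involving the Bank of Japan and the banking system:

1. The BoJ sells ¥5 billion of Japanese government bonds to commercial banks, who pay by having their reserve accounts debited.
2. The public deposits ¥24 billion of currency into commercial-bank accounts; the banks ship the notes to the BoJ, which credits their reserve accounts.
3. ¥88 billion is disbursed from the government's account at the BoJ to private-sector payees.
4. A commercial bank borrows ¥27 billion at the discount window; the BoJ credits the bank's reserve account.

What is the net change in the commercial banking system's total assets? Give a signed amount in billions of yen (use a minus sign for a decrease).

BoJ balance sheet:
  Assets:      Securities −¥5B, Loans to banks +¥27B
  Liabilities: Bank reserves +¥134B, Currency in circulation −¥24B, Government deposits −¥88B
Commercial banking system:
  Assets:      Reserves at CB +¥134B, Securities +¥5B
  Liabilities: Checkable deposits +¥112B, Borrowings from CB +¥27B
Change in total bank assets = +¥139 billion.

+¥139 billion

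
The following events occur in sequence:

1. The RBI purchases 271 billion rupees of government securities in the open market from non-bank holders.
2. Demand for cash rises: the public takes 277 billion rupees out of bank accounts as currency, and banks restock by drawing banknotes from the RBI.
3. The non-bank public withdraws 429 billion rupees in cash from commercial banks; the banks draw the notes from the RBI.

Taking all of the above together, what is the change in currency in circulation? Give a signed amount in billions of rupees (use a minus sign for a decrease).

Asset purchase (from non-banks) 271 billion rupees: no currency enters or leaves circulation → 0.
Currency withdrawal 277 billion rupees: notes leave the central bank → +277B.
Currency withdrawal 429 billion rupees: notes leave the central bank → +429B.
Net: 0 + 277 + 429 = +706 billion.

+706 billion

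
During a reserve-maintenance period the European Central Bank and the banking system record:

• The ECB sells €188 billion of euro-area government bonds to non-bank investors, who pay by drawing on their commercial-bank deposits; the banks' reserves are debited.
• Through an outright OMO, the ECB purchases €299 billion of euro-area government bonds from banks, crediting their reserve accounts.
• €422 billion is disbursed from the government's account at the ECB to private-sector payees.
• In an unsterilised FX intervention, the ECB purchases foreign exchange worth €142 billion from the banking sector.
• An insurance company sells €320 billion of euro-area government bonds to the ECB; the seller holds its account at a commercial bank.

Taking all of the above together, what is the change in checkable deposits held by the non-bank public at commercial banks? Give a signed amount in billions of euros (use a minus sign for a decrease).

ECB balance sheet:
  Assets:      Securities +€431B, Foreign assets +€142B
  Liabilities: Bank reserves +€995B, Government deposits −€422B
Commercial banking system:
  Assets:      Reserves at CB +€995B, Securities −€299B, Foreign assets −€142B
  Liabilities: Checkable deposits +€554B
So the change in checkable deposits held by the non-bank public at commercial banks is +€554 billion.

+€554 billion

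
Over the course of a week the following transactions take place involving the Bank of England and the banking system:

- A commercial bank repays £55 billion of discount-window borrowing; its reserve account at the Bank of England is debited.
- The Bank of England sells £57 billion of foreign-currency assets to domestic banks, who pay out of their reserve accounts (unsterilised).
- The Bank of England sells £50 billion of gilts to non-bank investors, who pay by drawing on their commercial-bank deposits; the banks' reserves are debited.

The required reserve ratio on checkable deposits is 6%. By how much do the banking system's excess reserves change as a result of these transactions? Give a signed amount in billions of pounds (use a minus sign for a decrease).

Discount-window repayment £55 billion: reserves −£55B, deposits 0.
FX sale £57 billion: reserves −£57B, deposits 0.
Asset sale (to non-banks) £50 billion: reserves −£50B, deposits −£50B.
Totals: Δreserves = −£162B, Δdeposits = −£50B.
Δrequired reserves = 6% × −£50B = −£3B.
Δexcess reserves = Δreserves − Δrequired = −£162B − (−£3B) = -£159 billion.

-£159 billion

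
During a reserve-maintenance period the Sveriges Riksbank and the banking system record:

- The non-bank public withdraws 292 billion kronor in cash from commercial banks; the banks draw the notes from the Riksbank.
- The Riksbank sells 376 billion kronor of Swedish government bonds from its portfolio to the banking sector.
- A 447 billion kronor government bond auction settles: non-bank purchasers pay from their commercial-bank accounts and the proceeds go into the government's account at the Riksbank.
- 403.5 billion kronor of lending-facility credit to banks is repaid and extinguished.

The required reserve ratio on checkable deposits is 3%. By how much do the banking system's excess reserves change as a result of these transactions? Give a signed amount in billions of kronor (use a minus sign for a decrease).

-1496.33 billion

Currency withdrawal 292 billion kronor: reserves −292B, deposits −292B.
OMO sale (to banks) 376 billion kronor: reserves −376B, deposits 0.
Government account inflow 447 billion kronor: reserves −447B, deposits −447B.
Discount-window repayment 403.5 billion kronor: reserves −403.5B, deposits 0.
Totals: Δreserves = −1518.5B, Δdeposits = −739B.
Δrequired reserves = 3% × −739B = −22.17B.
Δexcess reserves = Δreserves − Δrequired = −1518.5B − (−22.17B) = -1496.33 billion.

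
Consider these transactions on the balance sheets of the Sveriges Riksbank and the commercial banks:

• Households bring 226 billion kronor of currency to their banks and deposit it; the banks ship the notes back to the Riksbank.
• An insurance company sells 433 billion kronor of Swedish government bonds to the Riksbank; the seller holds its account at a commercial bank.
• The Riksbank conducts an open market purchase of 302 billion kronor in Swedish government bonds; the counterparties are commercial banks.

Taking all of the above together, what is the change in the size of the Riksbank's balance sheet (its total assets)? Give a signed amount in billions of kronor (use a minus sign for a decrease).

Riksbank balance sheet:
  Assets:      Securities +735B
  Liabilities: Bank reserves +961B, Currency in circulation −226B
Change in total Riksbank assets = +735 billion.

+735 billion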